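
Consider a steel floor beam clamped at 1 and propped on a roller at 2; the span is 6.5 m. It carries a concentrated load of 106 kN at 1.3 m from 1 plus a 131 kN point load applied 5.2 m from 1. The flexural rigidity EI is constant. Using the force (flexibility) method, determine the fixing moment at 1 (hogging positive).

Choose R_2 as the redundant. The primary structure is the cantilever fixed at 1.
Free-end deflection of the primary structure under the applied loading (downward +):
  point load 106 at a = 1.3: Pa²(3L − a)/(6EI) = 543.4/EI
  point load 131 at a = 5.2: Pa²(3L − a)/(6EI) = 8442/EI
  δ_0 = 8986/EI
Tip deflection under a unit load at 2: L³/(3EI) = 91.54/EI.
The prop prevents deflection at 2: R_2 = δ_0/δ_{22} = 8986/91.54 = 98.16 kN.
Moment equilibrium about 1: M_1 = Σ(load moments about 1) − R_2·L = 819 − 98.16×6.5 = 181 kN·m.

M_1 = 181 kN·m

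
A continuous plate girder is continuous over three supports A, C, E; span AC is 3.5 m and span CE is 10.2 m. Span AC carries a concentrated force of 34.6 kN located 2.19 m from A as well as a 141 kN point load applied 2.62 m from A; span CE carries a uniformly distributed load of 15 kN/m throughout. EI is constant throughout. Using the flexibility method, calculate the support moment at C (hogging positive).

M_C = 171.9 kN·m

Take M_C as the redundant. Released structure: two simple spans AC and CE with a hinge at C.
End slopes at the hinge C, treating each span as simply supported:
  span AC: point load 34.6 at a = 2.19: Pab(L + a)/(6LEI) = 26.9/EI
  span AC: point load 141 at a = 2.62: Pab(L + a)/(6LEI) = 94.74/EI
  span CE: UDL 15: wL³/(24EI) = 663.3/EI
  relative rotation θ_0 = (121.6 + 663.3)/EI = 784.9/EI
A unit hogging moment at C produces rotation L₁/(3EI) + L₂/(3EI) = 4.567/EI.
Slope continuity at C: θ_0 = M_C·4.567/EI, so M_C = 784.9/4.567 = 171.9 kN·m (hogging).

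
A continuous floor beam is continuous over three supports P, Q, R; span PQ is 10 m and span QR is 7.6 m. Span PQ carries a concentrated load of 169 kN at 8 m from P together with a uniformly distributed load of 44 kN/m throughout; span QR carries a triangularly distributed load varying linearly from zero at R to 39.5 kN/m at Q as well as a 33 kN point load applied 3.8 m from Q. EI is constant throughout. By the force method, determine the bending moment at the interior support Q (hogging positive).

Release continuity at Q by inserting a hinge; the redundant is the internal moment M_Q. The primary structure is two simply-supported spans PQ and QR.
Discontinuity in slope at Q on the released structure — sum the simple-span end rotations:
  span PQ: point load 169 at a = 8: Pab(L + a)/(6LEI) = 811.2/EI
  span PQ: UDL 44: wL³/(24EI) = 1833/EI
  span QR: triangular load, peak 39.5: w₀L³/(45EI) = 385.3/EI
  span QR: point load 33 at a = 3.8: Pab(L + b)/(6LEI) = 119.1/EI
  relative rotation θ_0 = (2645 + 504.5)/EI = 3149/EI
A unit hogging moment at Q produces rotation L₁/(3EI) + L₂/(3EI) = 5.867/EI.
Slope continuity at Q: θ_0 = M_Q·5.867/EI, so M_Q = 3149/5.867 = 536.8 kN·m (hogging).

M_Q = 536.8 kN·m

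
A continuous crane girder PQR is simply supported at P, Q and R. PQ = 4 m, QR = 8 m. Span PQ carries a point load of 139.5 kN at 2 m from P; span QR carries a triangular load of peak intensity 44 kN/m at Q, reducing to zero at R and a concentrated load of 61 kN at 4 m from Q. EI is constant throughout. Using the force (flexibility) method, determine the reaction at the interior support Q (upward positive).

Release continuity at Q by inserting a hinge; the redundant is the internal moment M_Q. The primary structure is two simply-supported spans PQ and QR.
End slopes at the hinge Q, treating each span as simply supported:
  span PQ: point load 139.5 at a = 2: Pab(L + a)/(6LEI) = 139.5/EI
  span QR: triangular load, peak 44: w₀L³/(45EI) = 500.6/EI
  span QR: point load 61 at a = 4: Pab(L + b)/(6LEI) = 244/EI
  relative rotation θ_0 = (139.5 + 744.6)/EI = 884.1/EI
A unit hogging moment at Q produces rotation L₁/(3EI) + L₂/(3EI) = 4/EI.
Slope continuity at Q: θ_0 = M_Q·4/EI, so M_Q = 884.1/4 = 221 kN·m (hogging).
Span PQ, ΣM about P with M_Q applied at Q: R_Q^{PQ}·4 = 279 + 221, so R_Q^{PQ} = 125 kN and R_P = 139.5 − 125 = 14.49 kN.
Span QR, ΣM about R: R_Q^{QR}·8 = 1183 + 221, so R_Q^{QR} = 175.5 kN and R_R = 237 − 175.5 = 61.54 kN.
R_Q = 125 + 175.5 = 300.5 kN.

R_Q = 300.5 kN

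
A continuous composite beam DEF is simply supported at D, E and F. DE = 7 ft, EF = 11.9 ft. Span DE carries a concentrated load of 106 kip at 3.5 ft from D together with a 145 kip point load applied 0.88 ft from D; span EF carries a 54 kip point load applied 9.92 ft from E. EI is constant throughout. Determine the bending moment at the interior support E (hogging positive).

M_E = 107.5 kip·ft

Release continuity at E by inserting a hinge; the redundant is the internal moment M_E. The primary structure is two simply-supported spans DE and EF.
Discontinuity in slope at E on the released structure — sum the simple-span end rotations:
  span DE: point load 106 at a = 3.5: Pab(L + a)/(6LEI) = 324.6/EI
  span DE: point load 145 at a = 0.88: Pab(L + a)/(6LEI) = 146.5/EI
  span EF: point load 54 at a = 9.92: Pab(L + b)/(6LEI) = 206.2/EI
  relative rotation θ_0 = (471.1 + 206.2)/EI = 677.3/EI
A unit hogging moment at E produces rotation L₁/(3EI) + L₂/(3EI) = 6.3/EI.
Slope continuity at E: θ_0 = M_E·6.3/EI, so M_E = 677.3/6.3 = 107.5 kip·ft (hogging).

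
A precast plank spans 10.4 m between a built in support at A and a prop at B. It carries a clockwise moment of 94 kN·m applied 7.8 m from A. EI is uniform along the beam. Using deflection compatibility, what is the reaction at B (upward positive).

R_B = 12.71 kN

Remove the prop at B; the released (primary) structure is a cantilever built in at A.
Downward deflection at the released point B due to the loads:
  clockwise couple 94 at a = 7.8: M₀a(2L − a)/(2EI) = 4766/EI
Flexibility coefficient — unit upward force at B: δ_{BB} = L³/(3EI) = 375/EI.
The prop prevents deflection at B: R_B = δ_0/δ_{BB} = 4766/375 = 12.71 kN.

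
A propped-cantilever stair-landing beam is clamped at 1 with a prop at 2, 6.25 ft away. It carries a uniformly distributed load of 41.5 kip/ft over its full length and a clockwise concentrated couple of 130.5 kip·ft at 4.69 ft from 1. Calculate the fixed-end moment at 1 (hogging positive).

M_1 = 149.6 kip·ft

Remove the prop at 2; the released (primary) structure is a cantilever built in at 1.
Free-end deflection of the primary structure under the applied loading (downward +):
  UDL 41.5: wL⁴/(8EI) = 7915/EI
  clockwise couple 130.5 at a = 4.69: M₀a(2L − a)/(2EI) = 2390/EI
  δ_0 = 10306/EI
Flexibility coefficient — unit upward force at 2: δ_{22} = L³/(3EI) = 81.38/EI.
The prop prevents deflection at 2: R_2 = δ_0/δ_{22} = 10306/81.38 = 126.6 kip.
Moment equilibrium about 1: M_1 = Σ(load moments about 1) − R_2·L = 941 − 126.6×6.25 = 149.6 kip·ft.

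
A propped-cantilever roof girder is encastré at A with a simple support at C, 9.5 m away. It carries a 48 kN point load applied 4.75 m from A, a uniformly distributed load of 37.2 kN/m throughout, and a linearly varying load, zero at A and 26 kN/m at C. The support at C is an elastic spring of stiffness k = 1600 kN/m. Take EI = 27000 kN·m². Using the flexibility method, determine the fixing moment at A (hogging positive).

Remove the prop at C; the released (primary) structure is a cantilever built in at A.
Deflection at C on the released cantilever, summing each load's contribution:
  point load 48 at a = 4.75: Pa²(3L − a)/(6EI) = 4287/EI
  UDL 37.2: wL⁴/(8EI) = 37875/EI
  triangular load, peak 26 at the free end: 11w₀L⁴/(120EI) = 19412/EI
  δ_0 = 61574/EI
Tip deflection under a unit load at C: L³/(3EI) = 285.8/EI.
With EI = 27000 kN·m²: δ_0 = 2.2805 m and δ_{CC} = 0.010585 m/kN.
Compatibility — the spring shortens by R_C/k under the reaction it provides: δ_0 − R_C·δ_{CC} = R_C/k. With 1/k = 0.000625 m/kN, R_C = δ_0 / (δ_{CC} + 1/k) = 2.2805 / (0.010585 + 0.000625) = 203.4 kN.
Moment equilibrium about A: M_A = Σ(load moments about A) − R_C·L = 2689 − 203.4×9.5 = 756.2 kN·m.

M_A = 756.2 kN·m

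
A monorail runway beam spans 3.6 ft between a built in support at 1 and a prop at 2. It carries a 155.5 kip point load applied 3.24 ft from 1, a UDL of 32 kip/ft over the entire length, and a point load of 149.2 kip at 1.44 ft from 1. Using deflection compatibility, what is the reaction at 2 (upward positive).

Remove the prop at 2; the released (primary) structure is a cantilever built in at 1.
Deflection at 2 on the released cantilever, summing each load's contribution:
  point load 155.5 at a = 3.24: Pa²(3L − a)/(6EI) = 2057/EI
  UDL 32: wL⁴/(8EI) = 671.8/EI
  point load 149.2 at a = 1.44: Pa²(3L − a)/(6EI) = 482.6/EI
  δ_0 = 3211/EI
Flexibility coefficient — unit upward force at 2: δ_{22} = L³/(3EI) = 15.55/EI.
Compatibility at 2: δ_0 − R_2·δ_{22} = 0, so R_2 = 3211/15.55 = 206.5 kip.

R_2 = 206.5 kip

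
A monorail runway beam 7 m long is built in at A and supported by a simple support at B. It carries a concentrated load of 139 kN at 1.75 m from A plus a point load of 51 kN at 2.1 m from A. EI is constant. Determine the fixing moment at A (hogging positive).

M_A = 223.4 kN·m

Take the reaction at B as the redundant and release it; the primary structure is a cantilever fixed at A.
Deflection at B on the released cantilever, summing each load's contribution:
  point load 139 at a = 1.75: Pa²(3L − a)/(6EI) = 1366/EI
  point load 51 at a = 2.1: Pa²(3L − a)/(6EI) = 708.5/EI
  δ_0 = 2074/EI
Flexibility coefficient — unit upward force at B: δ_{BB} = L³/(3EI) = 114.3/EI.
The prop prevents deflection at B: R_B = δ_0/δ_{BB} = 2074/114.3 = 18.14 kN.
Moment equilibrium about A: M_A = Σ(load moments about A) − R_B·L = 350.4 − 18.14×7 = 223.4 kN·m.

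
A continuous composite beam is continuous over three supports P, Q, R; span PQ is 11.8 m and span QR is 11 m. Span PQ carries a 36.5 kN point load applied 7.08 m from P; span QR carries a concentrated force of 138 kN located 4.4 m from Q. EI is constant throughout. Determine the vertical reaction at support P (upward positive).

Take M_Q as the redundant. Released structure: two simple spans PQ and QR with a hinge at Q.
Discontinuity in slope at Q on the released structure — sum the simple-span end rotations:
  span PQ: point load 36.5 at a = 7.08: Pab(L + a)/(6LEI) = 325.3/EI
  span QR: point load 138 at a = 4.4: Pab(L + b)/(6LEI) = 1069/EI
  relative rotation θ_0 = (325.3 + 1069)/EI = 1394/EI
A unit hogging moment at Q produces rotation L₁/(3EI) + L₂/(3EI) = 7.6/EI.
Compatibility: M_Q·(L₁+L₂)/(3EI) = θ_0, giving M_Q = 183.4 kN·m (hogging).
Span PQ, ΣM about P with M_Q applied at Q: R_Q^{PQ}·11.8 = 258.4 + 183.4, so R_Q^{PQ} = 37.44 kN and R_P = 36.5 − 37.44 = -0.9435 kN.

R_P = -0.9435 kN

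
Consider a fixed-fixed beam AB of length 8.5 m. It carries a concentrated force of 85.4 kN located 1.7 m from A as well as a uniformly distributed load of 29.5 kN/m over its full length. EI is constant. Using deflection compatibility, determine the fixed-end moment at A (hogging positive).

M_A = 270.5 kN·m

Release both end moments; the primary structure is a simply-supported span AB with redundants M_A and M_B.
On the primary (simply-supported) span, the end slopes from the loading are:
  at A: point load 85.4 at a = 1.7: Pab(L + b)/(6LEI) = 296.2/EI
  at B: point load 85.4 at a = 1.7: Pab(L + a)/(6LEI) = 197.4/EI
  at A: UDL 29.5: wL³/(24EI) = 754.9/EI
  at B: UDL 29.5: wL³/(24EI) = 754.9/EI
  θ_A0 = 1051/EI,  θ_B0 = 952.3/EI
Flexibility coefficients: a unit moment at one end gives L/(3EI) there and L/(6EI) at the far end, so f₁₁ = f₂₂ = 2.833/EI and f₁₂ = f₂₁ = 1.417/EI.
Compatibility — zero rotation at each built-in end:
  2.833 M_A + 1.417 M_B = 1051
  1.417 M_A + 2.833 M_B = 952.3
Solving the pair gives M_A = 270.5 kN·m and M_B = 200.8 kN·m (hogging).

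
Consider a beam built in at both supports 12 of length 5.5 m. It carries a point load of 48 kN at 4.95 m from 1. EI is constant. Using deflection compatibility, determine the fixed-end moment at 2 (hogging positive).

M_2 = 21.38 kN·m

Take the two fixed-end moments M_1, M_2 as redundants; the released structure is the simple span 12.
On the primary (simply-supported) span, the end slopes from the loading are:
  at 1: point load 48 at a = 4.95: Pab(L + b)/(6LEI) = 23.96/EI
  at 2: point load 48 at a = 4.95: Pab(L + a)/(6LEI) = 41.38/EI
  θ_10 = 23.96/EI,  θ_20 = 41.38/EI
Flexibility coefficients: a unit moment at one end gives L/(3EI) there and L/(6EI) at the far end, so f₁₁ = f₂₂ = 1.833/EI and f₁₂ = f₂₁ = 0.9167/EI.
Compatibility — zero rotation at each built-in end:
  1.833 M_1 + 0.9167 M_2 = 23.96
  0.9167 M_1 + 1.833 M_2 = 41.38
Solving the pair gives M_1 = 2.376 kN·m and M_2 = 21.38 kN·m (hogging).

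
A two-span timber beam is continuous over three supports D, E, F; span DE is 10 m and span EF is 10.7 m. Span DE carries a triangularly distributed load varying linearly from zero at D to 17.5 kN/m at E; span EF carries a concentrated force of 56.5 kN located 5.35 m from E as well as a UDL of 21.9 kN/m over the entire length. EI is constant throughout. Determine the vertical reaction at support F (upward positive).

R_F = 119.5 kN

Release continuity at E by inserting a hinge; the redundant is the internal moment M_E. The primary structure is two simply-supported spans DE and EF.
Rotations at E on the released spans (each span's end-slope, ×1/EI):
  span DE: triangular load, peak 17.5: w₀L³/(45EI) = 388.9/EI
  span EF: point load 56.5 at a = 5.35: Pab(L + b)/(6LEI) = 404.3/EI
  span EF: UDL 21.9: wL³/(24EI) = 1118/EI
  relative rotation θ_0 = (388.9 + 1522)/EI = 1911/EI
A unit hogging moment at E produces rotation L₁/(3EI) + L₂/(3EI) = 6.9/EI.
Slope continuity at E: θ_0 = M_E·6.9/EI, so M_E = 1911/6.9 = 277 kN·m (hogging).
Span EF, ΣM about F: R_E^{EF}·10.7 = 1556 + 277, so R_E^{EF} = 171.3 kN and R_F = 290.8 − 171.3 = 119.5 kN.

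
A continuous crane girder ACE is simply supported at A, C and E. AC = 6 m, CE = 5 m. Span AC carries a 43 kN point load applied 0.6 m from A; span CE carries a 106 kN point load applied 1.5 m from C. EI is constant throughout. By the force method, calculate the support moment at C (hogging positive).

Release continuity at C by inserting a hinge; the redundant is the internal moment M_C. The primary structure is two simply-supported spans AC and CE.
Rotations at C on the released spans (each span's end-slope, ×1/EI):
  span AC: point load 43 at a = 0.6: Pab(L + a)/(6LEI) = 25.54/EI
  span CE: point load 106 at a = 1.5: Pab(L + b)/(6LEI) = 157.7/EI
  relative rotation θ_0 = (25.54 + 157.7)/EI = 183.2/EI
A unit hogging moment at C produces rotation L₁/(3EI) + L₂/(3EI) = 3.667/EI.
Slope continuity at C: θ_0 = M_C·3.667/EI, so M_C = 183.2/3.667 = 49.97 kN·m (hogging).

M_C = 49.97 kN·m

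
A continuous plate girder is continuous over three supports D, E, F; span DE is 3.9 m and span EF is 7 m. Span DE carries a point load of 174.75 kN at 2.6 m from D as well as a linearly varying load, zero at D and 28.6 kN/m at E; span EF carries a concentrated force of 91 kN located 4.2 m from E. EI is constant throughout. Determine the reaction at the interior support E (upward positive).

R_E = 239.7 kN

Take M_E as the redundant. Released structure: two simple spans DE and EF with a hinge at E.
Rotations at E on the released spans (each span's end-slope, ×1/EI):
  span DE: point load 174.75 at a = 2.6: Pab(L + a)/(6LEI) = 164.1/EI
  span DE: triangular load, peak 28.6: w₀L³/(45EI) = 37.7/EI
  span EF: point load 91 at a = 4.2: Pab(L + b)/(6LEI) = 249.7/EI
  relative rotation θ_0 = (201.8 + 249.7)/EI = 451.5/EI
A unit hogging moment at E produces rotation L₁/(3EI) + L₂/(3EI) = 3.633/EI.
Slope continuity at E: θ_0 = M_E·3.633/EI, so M_E = 451.5/3.633 = 124.3 kN·m (hogging).
Span DE, ΣM about D with M_E applied at E: R_E^{DE}·3.9 = 599.4 + 124.3, so R_E^{DE} = 185.5 kN and R_D = 230.5 − 185.5 = 44.98 kN.
Span EF, ΣM about F: R_E^{EF}·7 = 254.8 + 124.3, so R_E^{EF} = 54.15 kN and R_F = 91 − 54.15 = 36.85 kN.
R_E = 185.5 + 54.15 = 239.7 kN.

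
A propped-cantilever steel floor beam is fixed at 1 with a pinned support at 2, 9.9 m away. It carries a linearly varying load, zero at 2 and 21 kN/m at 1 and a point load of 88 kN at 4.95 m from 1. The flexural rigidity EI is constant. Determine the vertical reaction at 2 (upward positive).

Choose R_2 as the redundant. The primary structure is the cantilever fixed at 1.
Primary-structure tip deflection at 2 by superposition:
  triangular load, peak 21 at the fixed end: w₀L⁴/(30EI) = 6724/EI
  point load 88 at a = 4.95: Pa²(3L − a)/(6EI) = 8894/EI
  δ_0 = 15619/EI
Tip deflection under a unit load at 2: L³/(3EI) = 323.4/EI.
The prop prevents deflection at 2: R_2 = δ_0/δ_{22} = 15619/323.4 = 48.29 kN.

R_2 = 48.29 kN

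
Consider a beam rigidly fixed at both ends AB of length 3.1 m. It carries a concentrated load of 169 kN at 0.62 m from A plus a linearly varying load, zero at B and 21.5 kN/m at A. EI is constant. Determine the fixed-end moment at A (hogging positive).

Take the two fixed-end moments M_A, M_B as redundants; the released structure is the simple span AB.
End rotations of the released simple span under the applied load (×1/EI):
  at A: point load 169 at a = 0.62: Pab(L + b)/(6LEI) = 77.96/EI
  at B: point load 169 at a = 0.62: Pab(L + a)/(6LEI) = 51.97/EI
  at A: triangular load, peak 21.5: w₀L³/(45EI) = 14.23/EI
  at B: triangular load, peak 21.5: 7w₀L³/(360EI) = 12.45/EI
  θ_A0 = 92.19/EI,  θ_B0 = 64.43/EI
Flexibility coefficients: a unit moment at one end gives L/(3EI) there and L/(6EI) at the far end, so f₁₁ = f₂₂ = 1.033/EI and f₁₂ = f₂₁ = 0.5167/EI.
Compatibility — zero rotation at each built-in end:
  1.033 M_A + 0.5167 M_B = 92.19
  0.5167 M_A + 1.033 M_B = 64.43
Solving the pair gives M_A = 77.39 kN·m and M_B = 23.65 kN·m (hogging).

M_A = 77.39 kN·m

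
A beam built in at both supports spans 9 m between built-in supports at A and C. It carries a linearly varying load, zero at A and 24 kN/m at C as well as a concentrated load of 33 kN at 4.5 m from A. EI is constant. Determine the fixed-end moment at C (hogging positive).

Release both end moments; the primary structure is a simply-supported span AC with redundants M_A and M_C.
Simple-span end rotations at A and C under the given loads:
  at A: triangular load, peak 24: 7w₀L³/(360EI) = 340.2/EI
  at C: triangular load, peak 24: w₀L³/(45EI) = 388.8/EI
  at A: point load 33 at a = 4.5: Pab(L + b)/(6LEI) = 167.1/EI
  at C: point load 33 at a = 4.5: Pab(L + a)/(6LEI) = 167.1/EI
  θ_A0 = 507.3/EI,  θ_C0 = 555.9/EI
Flexibility coefficients: a unit moment at one end gives L/(3EI) there and L/(6EI) at the far end, so f₁₁ = f₂₂ = 3/EI and f₁₂ = f₂₁ = 1.5/EI.
Compatibility — zero rotation at each built-in end:
  3 M_A + 1.5 M_C = 507.3
  1.5 M_A + 3 M_C = 555.9
Solving the pair gives M_A = 101.9 kN·m and M_C = 134.3 kN·m (hogging).

M_C = 134.3 kN·m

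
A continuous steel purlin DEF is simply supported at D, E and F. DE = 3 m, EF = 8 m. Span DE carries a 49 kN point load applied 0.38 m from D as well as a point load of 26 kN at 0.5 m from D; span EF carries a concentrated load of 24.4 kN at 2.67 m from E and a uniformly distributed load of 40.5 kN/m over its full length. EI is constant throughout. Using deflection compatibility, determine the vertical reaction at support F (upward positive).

Release continuity at E by inserting a hinge; the redundant is the internal moment M_E. The primary structure is two simply-supported spans DE and EF.
Discontinuity in slope at E on the released structure — sum the simple-span end rotations:
  span DE: point load 49 at a = 0.38: Pab(L + a)/(6LEI) = 9.161/EI
  span DE: point load 26 at a = 0.5: Pab(L + a)/(6LEI) = 6.319/EI
  span EF: point load 24.4 at a = 2.67: Pab(L + b)/(6LEI) = 96.43/EI
  span EF: UDL 40.5: wL³/(24EI) = 864/EI
  relative rotation θ_0 = (15.48 + 960.4)/EI = 975.9/EI
A unit hogging moment at E produces rotation L₁/(3EI) + L₂/(3EI) = 3.667/EI.
Slope continuity at E: θ_0 = M_E·3.667/EI, so M_E = 975.9/3.667 = 266.2 kN·m (hogging).
Span EF, ΣM about F: R_E^{EF}·8 = 1426 + 266.2, so R_E^{EF} = 211.5 kN and R_F = 348.4 − 211.5 = 136.9 kN.

R_F = 136.9 kN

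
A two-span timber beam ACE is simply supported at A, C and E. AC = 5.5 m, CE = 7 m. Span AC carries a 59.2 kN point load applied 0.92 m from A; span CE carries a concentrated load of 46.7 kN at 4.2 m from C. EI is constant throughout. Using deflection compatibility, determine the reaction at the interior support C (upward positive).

R_C = 42.35 kN

Release continuity at C by inserting a hinge; the redundant is the internal moment M_C. The primary structure is two simply-supported spans AC and CE.
End slopes at the hinge C, treating each span as simply supported:
  span AC: point load 59.2 at a = 0.92: Pab(L + a)/(6LEI) = 48.53/EI
  span CE: point load 46.7 at a = 4.2: Pab(L + b)/(6LEI) = 128.1/EI
  relative rotation θ_0 = (48.53 + 128.1)/EI = 176.7/EI
A unit hogging moment at C produces rotation L₁/(3EI) + L₂/(3EI) = 4.167/EI.
Slope continuity at C: θ_0 = M_C·4.167/EI, so M_C = 176.7/4.167 = 42.4 kN·m (hogging).
Span AC, ΣM about A with M_C applied at C: R_C^{AC}·5.5 = 54.46 + 42.4, so R_C^{AC} = 17.61 kN and R_A = 59.2 − 17.61 = 41.59 kN.
Span CE, ΣM about E: R_C^{CE}·7 = 130.8 + 42.4, so R_C^{CE} = 24.74 kN and R_E = 46.7 − 24.74 = 21.96 kN.
R_C = 17.61 + 24.74 = 42.35 kN.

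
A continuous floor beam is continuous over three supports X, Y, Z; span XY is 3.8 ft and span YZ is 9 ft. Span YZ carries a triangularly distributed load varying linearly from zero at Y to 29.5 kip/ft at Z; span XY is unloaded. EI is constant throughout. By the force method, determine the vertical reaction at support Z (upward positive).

Release continuity at Y by inserting a hinge; the redundant is the internal moment M_Y. The primary structure is two simply-supported spans XY and YZ.
End slopes at the hinge Y, treating each span as simply supported:
  span YZ: triangular load, peak 29.5: 7w₀L³/(360EI) = 418.2/EI
  relative rotation θ_0 = (0 + 418.2)/EI = 418.2/EI
A unit hogging moment at Y produces rotation L₁/(3EI) + L₂/(3EI) = 4.267/EI.
Compatibility: M_Y·(L₁+L₂)/(3EI) = θ_0, giving M_Y = 98.01 kip·ft (hogging).
Span YZ, ΣM about Z: R_Y^{YZ}·9 = 398.2 + 98.01, so R_Y^{YZ} = 55.14 kip and R_Z = 132.8 − 55.14 = 77.61 kip.

R_Z = 77.61 kip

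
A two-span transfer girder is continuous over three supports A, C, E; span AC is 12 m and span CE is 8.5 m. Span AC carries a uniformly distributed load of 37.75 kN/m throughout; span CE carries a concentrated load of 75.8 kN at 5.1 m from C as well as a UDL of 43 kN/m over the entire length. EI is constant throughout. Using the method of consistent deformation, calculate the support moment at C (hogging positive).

Take M_C as the redundant. Released structure: two simple spans AC and CE with a hinge at C.
Rotations at C on the released spans (each span's end-slope, ×1/EI):
  span AC: UDL 37.75: wL³/(24EI) = 2718/EI
  span CE: point load 75.8 at a = 5.1: Pab(L + b)/(6LEI) = 306.7/EI
  span CE: UDL 43: wL³/(24EI) = 1100/EI
  relative rotation θ_0 = (2718 + 1407)/EI = 4125/EI
A unit hogging moment at C produces rotation L₁/(3EI) + L₂/(3EI) = 6.833/EI.
Slope continuity at C: θ_0 = M_C·6.833/EI, so M_C = 4125/6.833 = 603.7 kN·m (hogging).

M_C = 603.7 kN·m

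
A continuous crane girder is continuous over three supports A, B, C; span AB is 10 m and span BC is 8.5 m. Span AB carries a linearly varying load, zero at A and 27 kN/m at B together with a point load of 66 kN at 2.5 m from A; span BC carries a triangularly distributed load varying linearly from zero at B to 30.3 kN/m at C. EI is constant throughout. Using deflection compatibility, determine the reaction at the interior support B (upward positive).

R_B = 192.5 kN

Insert a hinge at B; M_B is the redundant, and each span becomes simply supported.
End slopes at the hinge B, treating each span as simply supported:
  span AB: triangular load, peak 27: w₀L³/(45EI) = 600/EI
  span AB: point load 66 at a = 2.5: Pab(L + a)/(6LEI) = 257.8/EI
  span BC: triangular load, peak 30.3: 7w₀L³/(360EI) = 361.8/EI
  relative rotation θ_0 = (857.8 + 361.8)/EI = 1220/EI
A unit hogging moment at B produces rotation L₁/(3EI) + L₂/(3EI) = 6.167/EI.
Slope continuity at B: θ_0 = M_B·6.167/EI, so M_B = 1220/6.167 = 197.8 kN·m (hogging).
Span AB, ΣM about A with M_B applied at B: R_B^{AB}·10 = 1065 + 197.8, so R_B^{AB} = 126.3 kN and R_A = 201 − 126.3 = 74.72 kN.
Span BC, ΣM about C: R_B^{BC}·8.5 = 364.9 + 197.8, so R_B^{BC} = 66.19 kN and R_C = 128.8 − 66.19 = 62.58 kN.
R_B = 126.3 + 66.19 = 192.5 kN.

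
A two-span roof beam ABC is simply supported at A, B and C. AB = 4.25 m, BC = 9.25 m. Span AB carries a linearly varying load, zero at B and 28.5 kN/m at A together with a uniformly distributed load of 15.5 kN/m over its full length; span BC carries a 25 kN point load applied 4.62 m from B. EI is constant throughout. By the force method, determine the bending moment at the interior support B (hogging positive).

Take M_B as the redundant. Released structure: two simple spans AB and BC with a hinge at B.
Discontinuity in slope at B on the released structure — sum the simple-span end rotations:
  span AB: triangular load, peak 28.5: 7w₀L³/(360EI) = 42.54/EI
  span AB: UDL 15.5: wL³/(24EI) = 49.58/EI
  span BC: point load 25 at a = 4.62: Pab(L + b)/(6LEI) = 133.7/EI
  relative rotation θ_0 = (92.12 + 133.7)/EI = 225.9/EI
A unit hogging moment at B produces rotation L₁/(3EI) + L₂/(3EI) = 4.5/EI.
Slope continuity at B: θ_0 = M_B·4.5/EI, so M_B = 225.9/4.5 = 50.19 kN·m (hogging).

M_B = 50.19 kN·m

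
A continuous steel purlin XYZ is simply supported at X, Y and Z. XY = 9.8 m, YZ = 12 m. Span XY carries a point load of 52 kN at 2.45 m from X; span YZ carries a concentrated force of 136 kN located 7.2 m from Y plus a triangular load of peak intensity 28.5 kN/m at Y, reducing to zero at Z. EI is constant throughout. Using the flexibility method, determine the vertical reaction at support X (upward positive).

Release continuity at Y by inserting a hinge; the redundant is the internal moment M_Y. The primary structure is two simply-supported spans XY and YZ.
End slopes at the hinge Y, treating each span as simply supported:
  span XY: point load 52 at a = 2.45: Pab(L + a)/(6LEI) = 195.1/EI
  span YZ: point load 136 at a = 7.2: Pab(L + b)/(6LEI) = 1097/EI
  span YZ: triangular load, peak 28.5: w₀L³/(45EI) = 1094/EI
  relative rotation θ_0 = (195.1 + 2191)/EI = 2386/EI
A unit hogging moment at Y produces rotation L₁/(3EI) + L₂/(3EI) = 7.267/EI.
Slope continuity at Y: θ_0 = M_Y·7.267/EI, so M_Y = 2386/7.267 = 328.4 kN·m (hogging).
Span XY, ΣM about X with M_Y applied at Y: R_Y^{XY}·9.8 = 127.4 + 328.4, so R_Y^{XY} = 46.51 kN and R_X = 52 − 46.51 = 5.492 kN.

R_X = 5.492 kN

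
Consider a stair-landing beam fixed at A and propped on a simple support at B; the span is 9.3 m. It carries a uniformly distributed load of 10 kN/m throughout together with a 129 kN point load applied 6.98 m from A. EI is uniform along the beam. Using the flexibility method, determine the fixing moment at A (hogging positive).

Release the roller at B. Primary structure: cantilever fixed at A.
Primary-structure tip deflection at B by superposition:
  UDL 10: wL⁴/(8EI) = 9351/EI
  point load 129 at a = 6.98: Pa²(3L − a)/(6EI) = 21913/EI
  δ_0 = 31264/EI
Flexibility coefficient — unit upward force at B: δ_{BB} = L³/(3EI) = 268.1/EI.
Compatibility at B: δ_0 − R_B·δ_{BB} = 0, so R_B = 31264/268.1 = 116.6 kN.
Moment equilibrium about A: M_A = Σ(load moments about A) − R_B·L = 1333 − 116.6×9.3 = 248.4 kN·m.

M_A = 248.4 kN·m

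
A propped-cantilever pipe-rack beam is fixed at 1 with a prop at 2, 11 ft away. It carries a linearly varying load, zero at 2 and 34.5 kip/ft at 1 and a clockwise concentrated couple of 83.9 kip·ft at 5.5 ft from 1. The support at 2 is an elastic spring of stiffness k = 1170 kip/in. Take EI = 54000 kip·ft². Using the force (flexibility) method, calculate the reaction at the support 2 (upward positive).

Take the reaction at 2 as the redundant and release it; the primary structure is a cantilever fixed at 1.
Downward deflection at the released point 2 due to the loads:
  triangular load, peak 34.5 at the fixed end: w₀L⁴/(30EI) = 16837/EI
  clockwise couple 83.9 at a = 5.5: M₀a(2L − a)/(2EI) = 3807/EI
  δ_0 = 20644/EI
Tip deflection under a unit load at 2: L³/(3EI) = 443.7/EI.
With EI = 54000 kip·ft²: δ_0 = 0.3823 ft and δ_{22} = 0.008216 ft/kip.
Compatibility — the spring shortens by R_2/k under the reaction it provides: δ_0 − R_2·δ_{22} = R_2/k. With 1/k = 1/(1170×12) ft/kip = 0.000071 ft/kip, R_2 = δ_0 / (δ_{22} + 1/k) = 0.3823 / (0.008216 + 0.000071) = 46.13 kip.

R_2 = 46.13 kip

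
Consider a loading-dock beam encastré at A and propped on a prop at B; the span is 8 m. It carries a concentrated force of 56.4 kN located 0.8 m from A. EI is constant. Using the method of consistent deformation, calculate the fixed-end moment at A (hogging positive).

Remove the prop at B; the released (primary) structure is a cantilever built in at A.
Deflection at B on the released cantilever, summing each load's contribution:
  point load 56.4 at a = 0.8: Pa²(3L − a)/(6EI) = 139.6/EI
Tip deflection under a unit load at B: L³/(3EI) = 170.7/EI.
The prop prevents deflection at B: R_B = δ_0/δ_{BB} = 139.6/170.7 = 0.8178 kN.
Moment equilibrium about A: M_A = Σ(load moments about A) − R_B·L = 45.12 − 0.8178×8 = 38.58 kN·m.

M_A = 38.58 kN·m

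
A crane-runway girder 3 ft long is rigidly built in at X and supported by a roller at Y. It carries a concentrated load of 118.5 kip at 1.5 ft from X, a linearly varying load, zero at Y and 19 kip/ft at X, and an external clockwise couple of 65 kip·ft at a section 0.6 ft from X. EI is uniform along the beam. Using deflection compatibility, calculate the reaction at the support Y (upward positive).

R_Y = 54.43 kip

Remove the prop at Y; the released (primary) structure is a cantilever built in at X.
Primary-structure tip deflection at Y by superposition:
  point load 118.5 at a = 1.5: Pa²(3L − a)/(6EI) = 333.3/EI
  triangular load, peak 19 at the fixed end: w₀L⁴/(30EI) = 51.3/EI
  clockwise couple 65 at a = 0.6: M₀a(2L − a)/(2EI) = 105.3/EI
  δ_0 = 489.9/EI
Tip deflection under a unit load at Y: L³/(3EI) = 9/EI.
Compatibility at Y: δ_0 − R_Y·δ_{YY} = 0, so R_Y = 489.9/9 = 54.43 kip.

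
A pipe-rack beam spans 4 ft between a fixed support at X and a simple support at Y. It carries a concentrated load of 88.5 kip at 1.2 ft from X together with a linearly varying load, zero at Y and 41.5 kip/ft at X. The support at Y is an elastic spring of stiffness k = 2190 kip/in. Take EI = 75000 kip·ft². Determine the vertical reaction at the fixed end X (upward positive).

R_X = 147.4 kip

Choose R_Y as the redundant. The primary structure is the cantilever fixed at X.
Deflection at Y on the released cantilever, summing each load's contribution:
  point load 88.5 at a = 1.2: Pa²(3L − a)/(6EI) = 229.4/EI
  triangular load, peak 41.5 at the fixed end: w₀L⁴/(30EI) = 354.1/EI
  δ_0 = 583.5/EI
Flexibility coefficient — unit upward force at Y: δ_{YY} = L³/(3EI) = 21.33/EI.
With EI = 75000 kip·ft²: δ_0 = 0.00778 ft and δ_{YY} = 0.000284 ft/kip.
Compatibility — the spring shortens by R_Y/k under the reaction it provides: δ_0 − R_Y·δ_{YY} = R_Y/k. With 1/k = 1/(2190×12) ft/kip = 0.000038 ft/kip, R_Y = δ_0 / (δ_{YY} + 1/k) = 0.00778 / (0.000284 + 0.000038) = 24.13 kip.
Vertical equilibrium: R_X = ΣP − R_Y = 171.5 − 24.13 = 147.4 kip.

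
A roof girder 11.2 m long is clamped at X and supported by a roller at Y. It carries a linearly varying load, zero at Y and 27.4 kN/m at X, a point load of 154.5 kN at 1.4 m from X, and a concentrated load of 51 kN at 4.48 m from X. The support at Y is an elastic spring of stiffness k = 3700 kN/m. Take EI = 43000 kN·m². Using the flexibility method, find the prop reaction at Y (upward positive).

Remove the prop at Y; the released (primary) structure is a cantilever built in at X.
Deflection at Y on the released cantilever, summing each load's contribution:
  triangular load, peak 27.4 at the fixed end: w₀L⁴/(30EI) = 14371/EI
  point load 154.5 at a = 1.4: Pa²(3L − a)/(6EI) = 1625/EI
  point load 51 at a = 4.48: Pa²(3L − a)/(6EI) = 4968/EI
  δ_0 = 20964/EI
Flexibility coefficient — unit upward force at Y: δ_{YY} = L³/(3EI) = 468.3/EI.
With EI = 43000 kN·m²: δ_0 = 0.48755 m and δ_{YY} = 0.010891 m/kN.
Compatibility — the spring shortens by R_Y/k under the reaction it provides: δ_0 − R_Y·δ_{YY} = R_Y/k. With 1/k = 0.00027 m/kN, R_Y = δ_0 / (δ_{YY} + 1/k) = 0.48755 / (0.010891 + 0.00027) = 43.68 kN.

R_Y = 43.68 kN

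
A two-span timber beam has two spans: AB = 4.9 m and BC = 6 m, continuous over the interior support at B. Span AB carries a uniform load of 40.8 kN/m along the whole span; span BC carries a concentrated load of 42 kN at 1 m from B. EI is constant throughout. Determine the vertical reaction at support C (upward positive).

Take M_B as the redundant. Released structure: two simple spans AB and BC with a hinge at B.
End slopes at the hinge B, treating each span as simply supported:
  span AB: UDL 40.8: wL³/(24EI) = 200/EI
  span BC: point load 42 at a = 1: Pab(L + b)/(6LEI) = 64.17/EI
  relative rotation θ_0 = (200 + 64.17)/EI = 264.2/EI
A unit hogging moment at B produces rotation L₁/(3EI) + L₂/(3EI) = 3.633/EI.
Compatibility: M_B·(L₁+L₂)/(3EI) = θ_0, giving M_B = 72.71 kN·m (hogging).
Span BC, ΣM about C: R_B^{BC}·6 = 210 + 72.71, so R_B^{BC} = 47.12 kN and R_C = 42 − 47.12 = -5.118 kN.

R_C = -5.118 kN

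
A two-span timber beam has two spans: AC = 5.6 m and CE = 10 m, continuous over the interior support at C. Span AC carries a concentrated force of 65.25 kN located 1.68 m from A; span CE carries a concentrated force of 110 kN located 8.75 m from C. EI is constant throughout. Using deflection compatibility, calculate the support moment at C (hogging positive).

Insert a hinge at C; M_C is the redundant, and each span becomes simply supported.
Rotations at C on the released spans (each span's end-slope, ×1/EI):
  span AC: point load 65.25 at a = 1.68: Pab(L + a)/(6LEI) = 93.1/EI
  span CE: point load 110 at a = 8.75: Pab(L + b)/(6LEI) = 225.6/EI
  relative rotation θ_0 = (93.1 + 225.6)/EI = 318.7/EI
A unit hogging moment at C produces rotation L₁/(3EI) + L₂/(3EI) = 5.2/EI.
Slope continuity at C: θ_0 = M_C·5.2/EI, so M_C = 318.7/5.2 = 61.29 kN·m (hogging).

M_C = 61.29 kN·m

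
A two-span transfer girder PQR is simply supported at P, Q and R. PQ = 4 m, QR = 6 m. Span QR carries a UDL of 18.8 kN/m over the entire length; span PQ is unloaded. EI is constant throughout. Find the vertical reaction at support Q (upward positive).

Insert a hinge at Q; M_Q is the redundant, and each span becomes simply supported.
End slopes at the hinge Q, treating each span as simply supported:
  span QR: UDL 18.8: wL³/(24EI) = 169.2/EI
  relative rotation θ_0 = (0 + 169.2)/EI = 169.2/EI
A unit hogging moment at Q produces rotation L₁/(3EI) + L₂/(3EI) = 3.333/EI.
Slope continuity at Q: θ_0 = M_Q·3.333/EI, so M_Q = 169.2/3.333 = 50.76 kN·m (hogging).
Span PQ, ΣM about P with M_Q applied at Q: R_Q^{PQ}·4 = 0 + 50.76, so R_Q^{PQ} = 12.69 kN and R_P = 0 − 12.69 = -12.69 kN.
Span QR, ΣM about R: R_Q^{QR}·6 = 338.4 + 50.76, so R_Q^{QR} = 64.86 kN and R_R = 112.8 − 64.86 = 47.94 kN.
R_Q = 12.69 + 64.86 = 77.55 kN.

R_Q = 77.55 kN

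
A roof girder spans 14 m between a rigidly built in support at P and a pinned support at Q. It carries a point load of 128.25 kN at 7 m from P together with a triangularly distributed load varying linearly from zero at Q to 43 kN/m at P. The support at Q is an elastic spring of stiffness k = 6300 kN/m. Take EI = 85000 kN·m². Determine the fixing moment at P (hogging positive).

Choose R_Q as the redundant. The primary structure is the cantilever fixed at P.
Deflection at Q on the released cantilever, summing each load's contribution:
  point load 128.25 at a = 7: Pa²(3L − a)/(6EI) = 36658/EI
  triangular load, peak 43 at the fixed end: w₀L⁴/(30EI) = 55063/EI
  δ_0 = 91721/EI
Flexibility coefficient — unit upward force at Q: δ_{QQ} = L³/(3EI) = 914.7/EI.
With EI = 85000 kN·m²: δ_0 = 1.0791 m and δ_{QQ} = 0.010761 m/kN.
Compatibility — the spring shortens by R_Q/k under the reaction it provides: δ_0 − R_Q·δ_{QQ} = R_Q/k. With 1/k = 0.000159 m/kN, R_Q = δ_0 / (δ_{QQ} + 1/k) = 1.0791 / (0.010761 + 0.000159) = 98.82 kN.
Moment equilibrium about P: M_P = Σ(load moments about P) − R_Q·L = 2302 − 98.82×14 = 918.9 kN·m.

M_P = 918.9 kN·m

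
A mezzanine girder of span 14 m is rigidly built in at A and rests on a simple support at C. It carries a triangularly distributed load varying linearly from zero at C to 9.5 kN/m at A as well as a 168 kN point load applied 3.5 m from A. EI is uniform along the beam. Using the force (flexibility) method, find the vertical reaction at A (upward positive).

R_A = 206.8 kN

Remove the prop at C; the released (primary) structure is a cantilever built in at A.
Downward deflection at the released point C due to the loads:
  triangular load, peak 9.5 at the fixed end: w₀L⁴/(30EI) = 12165/EI
  point load 168 at a = 3.5: Pa²(3L − a)/(6EI) = 13206/EI
  δ_0 = 25371/EI
Flexibility coefficient — unit upward force at C: δ_{CC} = L³/(3EI) = 914.7/EI.
The prop prevents deflection at C: R_C = δ_0/δ_{CC} = 25371/914.7 = 27.74 kN.
Vertical equilibrium: R_A = ΣP − R_C = 234.5 − 27.74 = 206.8 kN.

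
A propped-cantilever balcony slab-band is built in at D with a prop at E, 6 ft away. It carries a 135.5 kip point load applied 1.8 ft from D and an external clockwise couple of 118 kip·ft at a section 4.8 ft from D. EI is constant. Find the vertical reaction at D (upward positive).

Take the reaction at E as the redundant and release it; the primary structure is a cantilever fixed at D.
Free-end deflection of the primary structure under the applied loading (downward +):
  point load 135.5 at a = 1.8: Pa²(3L − a)/(6EI) = 1185/EI
  clockwise couple 118 at a = 4.8: M₀a(2L − a)/(2EI) = 2039/EI
  δ_0 = 3224/EI
Flexibility coefficient — unit upward force at E: δ_{EE} = L³/(3EI) = 72/EI.
The prop prevents deflection at E: R_E = δ_0/δ_{EE} = 3224/72 = 44.78 kip.
Vertical equilibrium: R_D = ΣP − R_E = 135.5 − 44.78 = 90.72 kip.

R_D = 90.72 kip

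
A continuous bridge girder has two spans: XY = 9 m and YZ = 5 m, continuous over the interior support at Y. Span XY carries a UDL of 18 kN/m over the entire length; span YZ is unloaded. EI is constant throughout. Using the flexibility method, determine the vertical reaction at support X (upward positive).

R_X = 67.98 kN

Take M_Y as the redundant. Released structure: two simple spans XY and YZ with a hinge at Y.
Discontinuity in slope at Y on the released structure — sum the simple-span end rotations:
  span XY: UDL 18: wL³/(24EI) = 546.8/EI
  relative rotation θ_0 = (546.8 + 0)/EI = 546.8/EI
A unit hogging moment at Y produces rotation L₁/(3EI) + L₂/(3EI) = 4.667/EI.
Slope continuity at Y: θ_0 = M_Y·4.667/EI, so M_Y = 546.8/4.667 = 117.2 kN·m (hogging).
Span XY, ΣM about X with M_Y applied at Y: R_Y^{XY}·9 = 729 + 117.2, so R_Y^{XY} = 94.02 kN and R_X = 162 − 94.02 = 67.98 kN.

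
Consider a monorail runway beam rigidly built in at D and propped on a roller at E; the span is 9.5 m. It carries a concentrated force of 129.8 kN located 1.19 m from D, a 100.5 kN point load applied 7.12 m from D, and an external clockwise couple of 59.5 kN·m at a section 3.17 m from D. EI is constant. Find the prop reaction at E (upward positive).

R_E = 71.67 kN

Take the reaction at E as the redundant and release it; the primary structure is a cantilever fixed at D.
Primary-structure tip deflection at E by superposition:
  point load 129.8 at a = 1.19: Pa²(3L − a)/(6EI) = 836.6/EI
  point load 100.5 at a = 7.12: Pa²(3L − a)/(6EI) = 18154/EI
  clockwise couple 59.5 at a = 3.17: M₀a(2L − a)/(2EI) = 1493/EI
  δ_0 = 20484/EI
Tip deflection under a unit load at E: L³/(3EI) = 285.8/EI.
The prop prevents deflection at E: R_E = δ_0/δ_{EE} = 20484/285.8 = 71.67 kN.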